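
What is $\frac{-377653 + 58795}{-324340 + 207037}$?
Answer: $\frac{106286}{39101} \approx 2.7182$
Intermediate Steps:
$\frac{-377653 + 58795}{-324340 + 207037} = - \frac{318858}{-117303} = \left(-318858\right) \left(- \frac{1}{117303}\right) = \frac{106286}{39101}$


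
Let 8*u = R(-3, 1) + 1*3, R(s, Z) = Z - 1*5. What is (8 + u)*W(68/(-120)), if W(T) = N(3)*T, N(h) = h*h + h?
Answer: -1071/20 ≈ -53.550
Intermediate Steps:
R(s, Z) = -5 + Z (R(s, Z) = Z - 5 = -5 + Z)
u = -1/8 (u = ((-5 + 1) + 1*3)/8 = (-4 + 3)/8 = (1/8)*(-1) = -1/8 ≈ -0.12500)
N(h) = h + h**2 (N(h) = h**2 + h = h + h**2)
W(T) = 12*T (W(T) = (3*(1 + 3))*T = (3*4)*T = 12*T)
(8 + u)*W(68/(-120)) = (8 - 1/8)*(12*(68/(-120))) = 63*(12*(68*(-1/120)))/8 = 63*(12*(-17/30))/8 = (63/8)*(-34/5) = -1071/20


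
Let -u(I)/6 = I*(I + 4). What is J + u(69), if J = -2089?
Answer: -32311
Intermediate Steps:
u(I) = -6*I*(4 + I) (u(I) = -6*I*(I + 4) = -6*I*(4 + I))
J + u(69) = -2089 - 6*69*(4 + 69) = -2089 - 6*69*73 = -2089 - 30222 = -32311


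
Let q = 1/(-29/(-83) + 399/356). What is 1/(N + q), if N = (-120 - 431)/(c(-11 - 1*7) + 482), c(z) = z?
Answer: -695056/352611 ≈ -1.9712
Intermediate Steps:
N = -19/16 (N = (-120 - 431)/((-11 - 1*7) + 482) = -551/((-11 - 7) + 482) = -551/(-18 + 482) = -551/464 = -551*1/464 = -19/16 ≈ -1.1875)
q = 29548/43441 (q = 1/(-29*(-1/83) + 399*(1/356)) = 1/(29/83 + 399/356) = 1/(43441/29548) = 29548/43441 ≈ 0.68019)
1/(N + q) = 1/(-19/16 + 29548/43441) = 1/(-352611/695056) = -695056/352611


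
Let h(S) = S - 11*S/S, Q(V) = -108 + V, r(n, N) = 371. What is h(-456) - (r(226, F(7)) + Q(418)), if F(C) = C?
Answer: -1148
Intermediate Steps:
h(S) = -11 + S (h(S) = S - 11*1 = S - 11 = -11 + S)
h(-456) - (r(226, F(7)) + Q(418)) = (-11 - 456) - (371 + (-108 + 418)) = -467 - (371 + 310) = -467 - 1*681 = -467 - 681 = -1148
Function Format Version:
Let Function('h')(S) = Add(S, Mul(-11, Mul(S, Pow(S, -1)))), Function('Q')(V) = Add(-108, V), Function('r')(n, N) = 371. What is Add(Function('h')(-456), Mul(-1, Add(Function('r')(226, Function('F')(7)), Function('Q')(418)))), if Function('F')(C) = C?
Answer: -1148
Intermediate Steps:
Function('h')(S) = Add(-11, S) (Function('h')(S) = Add(S, Mul(-11, 1)) = Add(S, -11) = Add(-11, S))
Add(Function('h')(-456), Mul(-1, Add(Function('r')(226, Function('F')(7)), Function('Q')(418)))) = Add(Add(-11, -456), Mul(-1, Add(371, Add(-108, 418)))) = Add(-467, Mul(-1, Add(371, 310))) = Add(-467, Mul(-1, 681)) = Add(-467, -681) = -1148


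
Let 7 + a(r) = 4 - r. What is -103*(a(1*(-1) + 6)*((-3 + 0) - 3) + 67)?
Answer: -11845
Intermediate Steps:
a(r) = -3 - r (a(r) = -7 + (4 - r) = -3 - r)
-103*(a(1*(-1) + 6)*((-3 + 0) - 3) + 67) = -103*((-3 - (1*(-1) + 6))*((-3 + 0) - 3) + 67) = -103*((-3 - (-1 + 6))*(-3 - 3) + 67) = -103*((-3 - 1*5)*(-6) + 67) = -103*((-3 - 5)*(-6) + 67) = -103*(-8*(-6) + 67) = -103*(48 + 67) = -103*115 = -11845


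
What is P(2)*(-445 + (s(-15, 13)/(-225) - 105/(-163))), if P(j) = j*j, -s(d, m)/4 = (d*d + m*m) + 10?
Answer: -64133368/36675 ≈ -1748.7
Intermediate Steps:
s(d, m) = -40 - 4*d**2 - 4*m**2 (s(d, m) = -4*((d*d + m*m) + 10) = -4*((d**2 + m**2) + 10) = -4*(10 + d**2 + m**2) = -40 - 4*d**2 - 4*m**2)
P(j) = j**2
P(2)*(-445 + (s(-15, 13)/(-225) - 105/(-163))) = 2**2*(-445 + ((-40 - 4*(-15)**2 - 4*13**2)/(-225) - 105/(-163))) = 4*(-445 + ((-40 - 4*225 - 4*169)*(-1/225) - 105*(-1/163))) = 4*(-445 + ((-40 - 900 - 676)*(-1/225) + 105/163)) = 4*(-445 + (-1616*(-1/225) + 105/163)) = 4*(-445 + (1616/225 + 105/163)) = 4*(-445 + 287033/36675) = 4*(-16033342/36675) = -64133368/36675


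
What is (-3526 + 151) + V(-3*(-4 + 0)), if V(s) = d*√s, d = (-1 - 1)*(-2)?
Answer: -3375 + 8*√3 ≈ -3361.1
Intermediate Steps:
d = 4 (d = -2*(-2) = 4)
V(s) = 4*√s
(-3526 + 151) + V(-3*(-4 + 0)) = (-3526 + 151) + 4*√(-3*(-4 + 0)) = -3375 + 4*√(-3*(-4)) = -3375 + 4*√12 = -3375 + 4*(2*√3) = -3375 + 8*√3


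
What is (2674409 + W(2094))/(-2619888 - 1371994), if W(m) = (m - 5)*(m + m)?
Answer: -11423141/3991882 ≈ -2.8616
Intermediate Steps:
W(m) = 2*m*(-5 + m) (W(m) = (-5 + m)*(2*m) = 2*m*(-5 + m))
(2674409 + W(2094))/(-2619888 - 1371994) = (2674409 + 2*2094*(-5 + 2094))/(-2619888 - 1371994) = (2674409 + 2*2094*2089)/(-3991882) = (2674409 + 8748732)*(-1/3991882) = 11423141*(-1/3991882) = -11423141/3991882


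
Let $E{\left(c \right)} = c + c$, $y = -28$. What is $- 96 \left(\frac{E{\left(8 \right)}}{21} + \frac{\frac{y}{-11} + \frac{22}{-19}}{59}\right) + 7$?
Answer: $- \frac{5904133}{86317} \approx -68.401$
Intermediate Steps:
$E{\left(c \right)} = 2 c$
$- 96 \left(\frac{E{\left(8 \right)}}{21} + \frac{\frac{y}{-11} + \frac{22}{-19}}{59}\right) + 7 = - 96 \left(\frac{2 \cdot 8}{21} + \frac{- \frac{28}{-11} + \frac{22}{-19}}{59}\right) + 7 = - 96 \left(16 \cdot \frac{1}{21} + \left(\left(-28\right) \left(- \frac{1}{11}\right) + 22 \left(- \frac{1}{19}\right)\right) \frac{1}{59}\right) + 7 = - 96 \left(\frac{16}{21} + \left(\frac{28}{11} - \frac{22}{19}\right) \frac{1}{59}\right) + 7 = - 96 \left(\frac{16}{21} + \frac{290}{209} \cdot \frac{1}{59}\right) + 7 = - 96 \left(\frac{16}{21} + \frac{290}{12331}\right) + 7 = \left(-96\right) \frac{203386}{258951} + 7 = - \frac{6508352}{86317} + 7 = - \frac{5904133}{86317}$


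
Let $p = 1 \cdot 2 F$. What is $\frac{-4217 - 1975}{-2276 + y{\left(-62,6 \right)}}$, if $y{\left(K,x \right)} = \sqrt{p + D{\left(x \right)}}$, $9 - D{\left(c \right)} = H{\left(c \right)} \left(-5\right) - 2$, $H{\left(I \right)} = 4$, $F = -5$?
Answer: $\frac{14092992}{5180155} + \frac{6192 \sqrt{21}}{5180155} \approx 2.7261$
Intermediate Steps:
$D{\left(c \right)} = 31$ ($D{\left(c \right)} = 9 - \left(4 \left(-5\right) - 2\right) = 9 - \left(-20 - 2\right) = 9 - -22 = 9 + 22 = 31$)
$p = -10$ ($p = 1 \cdot 2 \left(-5\right) = 2 \left(-5\right) = -10$)
$y{\left(K,x \right)} = \sqrt{21}$ ($y{\left(K,x \right)} = \sqrt{-10 + 31} = \sqrt{21}$)
$\frac{-4217 - 1975}{-2276 + y{\left(-62,6 \right)}} = \frac{-4217 - 1975}{-2276 + \sqrt{21}} = - \frac{6192}{-2276 + \sqrt{21}}$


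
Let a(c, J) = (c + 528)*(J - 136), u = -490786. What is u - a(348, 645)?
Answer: -936670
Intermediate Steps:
a(c, J) = (-136 + J)*(528 + c) (a(c, J) = (528 + c)*(-136 + J) = (-136 + J)*(528 + c))
u - a(348, 645) = -490786 - (-71808 - 136*348 + 528*645 + 645*348) = -490786 - (-71808 - 47328 + 340560 + 224460) = -490786 - 1*445884 = -490786 - 445884 = -936670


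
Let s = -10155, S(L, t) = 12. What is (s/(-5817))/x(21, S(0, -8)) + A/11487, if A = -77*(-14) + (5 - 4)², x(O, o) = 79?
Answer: 29166542/251370021 ≈ 0.11603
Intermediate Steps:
A = 1079 (A = 1078 + 1² = 1078 + 1 = 1079)
(s/(-5817))/x(21, S(0, -8)) + A/11487 = -10155/(-5817)/79 + 1079/11487 = -10155*(-1/5817)*(1/79) + 1079*(1/11487) = (3385/1939)*(1/79) + 1079/11487 = 3385/153181 + 1079/11487 = 29166542/251370021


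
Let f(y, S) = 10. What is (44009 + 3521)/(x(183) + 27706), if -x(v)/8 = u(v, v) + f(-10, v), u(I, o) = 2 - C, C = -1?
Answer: 23765/13801 ≈ 1.7220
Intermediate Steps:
u(I, o) = 3 (u(I, o) = 2 - 1*(-1) = 2 + 1 = 3)
x(v) = -104 (x(v) = -8*(3 + 10) = -8*13 = -104)
(44009 + 3521)/(x(183) + 27706) = (44009 + 3521)/(-104 + 27706) = 47530/27602 = 47530*(1/27602) = 23765/13801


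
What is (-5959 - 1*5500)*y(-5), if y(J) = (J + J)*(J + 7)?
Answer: 229180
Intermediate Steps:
y(J) = 2*J*(7 + J) (y(J) = (2*J)*(7 + J) = 2*J*(7 + J))
(-5959 - 1*5500)*y(-5) = (-5959 - 1*5500)*(2*(-5)*(7 - 5)) = (-5959 - 5500)*(2*(-5)*2) = -11459*(-20) = 229180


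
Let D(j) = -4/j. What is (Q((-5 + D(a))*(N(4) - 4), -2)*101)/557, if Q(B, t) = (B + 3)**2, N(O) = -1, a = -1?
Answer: 6464/557 ≈ 11.605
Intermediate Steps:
Q(B, t) = (3 + B)**2
(Q((-5 + D(a))*(N(4) - 4), -2)*101)/557 = ((3 + (-5 - 4/(-1))*(-1 - 4))**2*101)/557 = ((3 + (-5 - 4*(-1))*(-5))**2*101)*(1/557) = ((3 + (-5 + 4)*(-5))**2*101)*(1/557) = ((3 - 1*(-5))**2*101)*(1/557) = ((3 + 5)**2*101)*(1/557) = (8**2*101)*(1/557) = (64*101)*(1/557) = 6464*(1/557) = 6464/557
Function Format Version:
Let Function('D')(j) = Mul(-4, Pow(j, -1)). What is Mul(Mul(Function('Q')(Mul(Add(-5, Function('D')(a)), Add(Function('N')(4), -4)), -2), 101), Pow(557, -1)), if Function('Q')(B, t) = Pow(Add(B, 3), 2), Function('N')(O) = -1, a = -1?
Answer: Rational(6464, 557) ≈ 11.605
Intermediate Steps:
Function('Q')(B, t) = Pow(Add(3, B), 2)
Mul(Mul(Function('Q')(Mul(Add(-5, Function('D')(a)), Add(Function('N')(4), -4)), -2), 101), Pow(557, -1)) = Mul(Mul(Pow(Add(3, Mul(Add(-5, Mul(-4, Pow(-1, -1))), Add(-1, -4))), 2), 101), Pow(557, -1)) = Mul(Mul(Pow(Add(3, Mul(Add(-5, Mul(-4, -1)), -5)), 2), 101), Rational(1, 557)) = Mul(Mul(Pow(Add(3, Mul(Add(-5, 4), -5)), 2), 101), Rational(1, 557)) = Mul(Mul(Pow(Add(3, Mul(-1, -5)), 2), 101), Rational(1, 557)) = Mul(Mul(Pow(Add(3, 5), 2), 101), Rational(1, 557)) = Mul(Mul(Pow(8, 2), 101), Rational(1, 557)) = Mul(Mul(64, 101), Rational(1, 557)) = Mul(6464, Rational(1, 557)) = Rational(6464, 557)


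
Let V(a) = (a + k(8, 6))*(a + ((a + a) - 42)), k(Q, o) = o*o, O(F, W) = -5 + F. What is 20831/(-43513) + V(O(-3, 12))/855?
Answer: -32740843/12401205 ≈ -2.6401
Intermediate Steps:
k(Q, o) = o²
V(a) = (-42 + 3*a)*(36 + a) (V(a) = (a + 6²)*(a + ((a + a) - 42)) = (a + 36)*(a + (2*a - 42)) = (36 + a)*(a + (-42 + 2*a)) = (36 + a)*(-42 + 3*a) = (-42 + 3*a)*(36 + a))
20831/(-43513) + V(O(-3, 12))/855 = 20831/(-43513) + (-1512 + 3*(-5 - 3)² + 66*(-5 - 3))/855 = 20831*(-1/43513) + (-1512 + 3*(-8)² + 66*(-8))*(1/855) = -20831/43513 + (-1512 + 3*64 - 528)*(1/855) = -20831/43513 + (-1512 + 192 - 528)*(1/855) = -20831/43513 - 1848*1/855 = -20831/43513 - 616/285 = -32740843/12401205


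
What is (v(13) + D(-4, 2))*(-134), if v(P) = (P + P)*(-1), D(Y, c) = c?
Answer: 3216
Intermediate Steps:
v(P) = -2*P (v(P) = (2*P)*(-1) = -2*P)
(v(13) + D(-4, 2))*(-134) = (-2*13 + 2)*(-134) = (-26 + 2)*(-134) = -24*(-134) = 3216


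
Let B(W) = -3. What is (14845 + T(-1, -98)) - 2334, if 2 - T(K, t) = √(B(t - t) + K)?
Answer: 12513 - 2*I ≈ 12513.0 - 2.0*I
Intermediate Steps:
T(K, t) = 2 - √(-3 + K)
(14845 + T(-1, -98)) - 2334 = (14845 + (2 - √(-3 - 1))) - 2334 = (14845 + (2 - √(-4))) - 2334 = (14845 + (2 - 2*I)) - 2334 = (14847 - 2*I) - 2334 = 12513 - 2*I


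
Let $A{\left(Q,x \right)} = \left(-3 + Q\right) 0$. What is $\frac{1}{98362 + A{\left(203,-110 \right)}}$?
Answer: $\frac{1}{98362} \approx 1.0167 \cdot 10^{-5}$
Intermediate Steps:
$A{\left(Q,x \right)} = 0$
$\frac{1}{98362 + A{\left(203,-110 \right)}} = \frac{1}{98362 + 0} = \frac{1}{98362}$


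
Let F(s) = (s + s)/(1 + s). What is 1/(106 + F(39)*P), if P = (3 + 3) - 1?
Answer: 4/463 ≈ 0.0086393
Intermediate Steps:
P = 5 (P = 6 - 1 = 5)
F(s) = 2*s/(1 + s) (F(s) = (2*s)/(1 + s) = 2*s/(1 + s))
1/(106 + F(39)*P) = 1/(106 + (2*39/(1 + 39))*5) = 1/(106 + (2*39/40)*5) = 1/(106 + (2*39*(1/40))*5) = 1/(106 + (39/20)*5) = 1/(106 + 39/4) = 1/(463/4) = 4/463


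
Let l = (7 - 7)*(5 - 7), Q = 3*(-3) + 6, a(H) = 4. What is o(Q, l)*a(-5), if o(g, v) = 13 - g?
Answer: 64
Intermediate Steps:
Q = -3 (Q = -9 + 6 = -3)
l = 0 (l = 0*(-2) = 0)
o(Q, l)*a(-5) = (13 - 1*(-3))*4 = (13 + 3)*4 = 16*4 = 64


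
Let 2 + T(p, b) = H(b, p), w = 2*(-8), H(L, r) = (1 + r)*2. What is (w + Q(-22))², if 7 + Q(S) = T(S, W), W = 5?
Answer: 4489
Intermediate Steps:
H(L, r) = 2 + 2*r
w = -16
T(p, b) = 2*p (T(p, b) = -2 + (2 + 2*p) = 2*p)
Q(S) = -7 + 2*S
(w + Q(-22))² = (-16 + (-7 + 2*(-22)))² = (-16 + (-7 - 44))² = (-16 - 51)² = (-67)² = 4489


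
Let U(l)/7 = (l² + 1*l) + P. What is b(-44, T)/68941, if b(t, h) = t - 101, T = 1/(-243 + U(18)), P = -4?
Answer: -145/68941 ≈ -0.0021032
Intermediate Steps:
U(l) = -28 + 7*l + 7*l² (U(l) = 7*((l² + 1*l) - 4) = 7*((l² + l) - 4) = 7*((l + l²) - 4) = 7*(-4 + l + l²) = -28 + 7*l + 7*l²)
T = 1/2123 (T = 1/(-243 + (-28 + 7*18 + 7*18²)) = 1/(-243 + (-28 + 126 + 7*324)) = 1/(-243 + (-28 + 126 + 2268)) = 1/(-243 + 2366) = 1/2123 ≈ 0.00047103)
b(t, h) = -101 + t
b(-44, T)/68941 = (-101 - 44)/68941 = -145*1/68941 = -145/68941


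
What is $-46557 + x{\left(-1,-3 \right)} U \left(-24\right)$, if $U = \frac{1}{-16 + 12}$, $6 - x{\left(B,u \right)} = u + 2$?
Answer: $-46515$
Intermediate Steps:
$x{\left(B,u \right)} = 4 - u$ ($x{\left(B,u \right)} = 6 - \left(u + 2\right) = 6 - \left(2 + u\right) = 4 - u$)
$U = - \frac{1}{4}$ ($U = \frac{1}{-4} = - \frac{1}{4} \approx -0.25$)
$-46557 + x{\left(-1,-3 \right)} U \left(-24\right) = -46557 + \left(4 - -3\right) \left(- \frac{1}{4}\right) \left(-24\right) = -46557 + \left(4 + 3\right) \left(- \frac{1}{4}\right) \left(-24\right) = -46557 + 7 \left(- \frac{1}{4}\right) \left(-24\right) = -46557 - -42 = -46557 + 42 = -46515$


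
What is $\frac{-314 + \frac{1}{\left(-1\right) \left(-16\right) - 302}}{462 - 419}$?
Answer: $- \frac{89805}{12298} \approx -7.3024$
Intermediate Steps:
$\frac{-314 + \frac{1}{\left(-1\right) \left(-16\right) - 302}}{462 - 419} = \frac{-314 + \frac{1}{16 - 302}}{43} = \left(-314 + \frac{1}{-286}\right) \frac{1}{43} = \left(-314 - \frac{1}{286}\right) \frac{1}{43} = \left(- \frac{89805}{286}\right) \frac{1}{43} = - \frac{89805}{12298}$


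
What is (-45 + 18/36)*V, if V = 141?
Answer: -12549/2 ≈ -6274.5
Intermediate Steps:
(-45 + 18/36)*V = (-45 + 18/36)*141 = (-45 + 18*(1/36))*141 = (-45 + ½)*141 = -89/2*141 = -12549/2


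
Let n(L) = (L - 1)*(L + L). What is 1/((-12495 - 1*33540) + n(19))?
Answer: -1/45351 ≈ -2.2050e-5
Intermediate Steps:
n(L) = 2*L*(-1 + L) (n(L) = (-1 + L)*(2*L) = 2*L*(-1 + L))
1/((-12495 - 1*33540) + n(19)) = 1/((-12495 - 1*33540) + 2*19*(-1 + 19)) = 1/((-12495 - 33540) + 2*19*18) = 1/(-46035 + 684) = 1/(-45351) = -1/45351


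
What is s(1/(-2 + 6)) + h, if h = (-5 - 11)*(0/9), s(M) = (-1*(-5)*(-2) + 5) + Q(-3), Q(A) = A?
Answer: -8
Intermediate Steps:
s(M) = -8 (s(M) = (-1*(-5)*(-2) + 5) - 3 = (5*(-2) + 5) - 3 = (-10 + 5) - 3 = -5 - 3 = -8)
h = 0 (h = -0/9 = -16*0 = 0)
s(1/(-2 + 6)) + h = -8 + 0 = -8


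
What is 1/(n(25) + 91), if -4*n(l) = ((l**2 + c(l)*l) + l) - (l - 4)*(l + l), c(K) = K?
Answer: 4/139 ≈ 0.028777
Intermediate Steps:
n(l) = -l**2/2 - l/4 + l*(-4 + l)/2 (n(l) = -(((l**2 + l*l) + l) - (l - 4)*(l + l))/4 = -(((l**2 + l**2) + l) - (-4 + l)*2*l)/4 = -((2*l**2 + l) - 2*l*(-4 + l))/4 = -((l + 2*l**2) - 2*l*(-4 + l))/4 = -(l + 2*l**2 - 2*l*(-4 + l))/4 = -l**2/2 - l/4 + l*(-4 + l)/2)
1/(n(25) + 91) = 1/(-9/4*25 + 91) = 1/(-225/4 + 91) = 1/(139/4) = 4/139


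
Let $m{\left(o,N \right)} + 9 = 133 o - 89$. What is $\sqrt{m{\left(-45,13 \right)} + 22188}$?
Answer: $\sqrt{16105} \approx 126.91$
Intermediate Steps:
$m{\left(o,N \right)} = -98 + 133 o$ ($m{\left(o,N \right)} = -9 + \left(133 o - 89\right) = -9 + \left(-89 + 133 o\right) = -98 + 133 o$)
$\sqrt{m{\left(-45,13 \right)} + 22188} = \sqrt{\left(-98 + 133 \left(-45\right)\right) + 22188} = \sqrt{\left(-98 - 5985\right) + 22188} = \sqrt{-6083 + 22188} = \sqrt{16105}$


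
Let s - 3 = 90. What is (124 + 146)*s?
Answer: 25110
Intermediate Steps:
s = 93 (s = 3 + 90 = 93)
(124 + 146)*s = (124 + 146)*93 = 270*93 = 25110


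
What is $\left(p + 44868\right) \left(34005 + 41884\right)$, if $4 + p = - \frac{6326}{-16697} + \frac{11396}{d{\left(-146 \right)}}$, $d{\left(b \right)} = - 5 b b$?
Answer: $\frac{1514724417345838853}{444891565} \approx 3.4047 \cdot 10^{9}$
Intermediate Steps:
$d{\left(b \right)} = - 5 b^{2}$
$p = - \frac{1658579743}{444891565}$ ($p = -4 + \left(- \frac{6326}{-16697} + \frac{11396}{\left(-5\right) \left(-146\right)^{2}}\right) = -4 + \left(\left(-6326\right) \left(- \frac{1}{16697}\right) + \frac{11396}{\left(-5\right) 21316}\right) = -4 + \left(\frac{6326}{16697} + \frac{11396}{-106580}\right) = -4 + \left(\frac{6326}{16697} + 11396 \left(- \frac{1}{106580}\right)\right) = -4 + \left(\frac{6326}{16697} - \frac{2849}{26645}\right) = -4 + \frac{120986517}{444891565} = - \frac{1658579743}{444891565} \approx -3.7281$)
$\left(p + 44868\right) \left(34005 + 41884\right) = \left(- \frac{1658579743}{444891565} + 44868\right) \left(34005 + 41884\right) = \frac{19959736158677}{444891565} \cdot 75889 = \frac{1514724417345838853}{444891565}$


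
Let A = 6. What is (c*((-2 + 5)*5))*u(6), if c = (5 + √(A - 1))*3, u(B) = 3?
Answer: 675 + 135*√5 ≈ 976.87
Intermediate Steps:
c = 15 + 3*√5 (c = (5 + √(6 - 1))*3 = (5 + √5)*3 = 15 + 3*√5 ≈ 21.708)
(c*((-2 + 5)*5))*u(6) = ((15 + 3*√5)*((-2 + 5)*5))*3 = ((15 + 3*√5)*(3*5))*3 = ((15 + 3*√5)*15)*3 = (225 + 45*√5)*3 = 675 + 135*√5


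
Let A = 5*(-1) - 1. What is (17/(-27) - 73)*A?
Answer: 3976/9 ≈ 441.78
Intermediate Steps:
A = -6 (A = -5 - 1 = -6)
(17/(-27) - 73)*A = (17/(-27) - 73)*(-6) = (17*(-1/27) - 73)*(-6) = (-17/27 - 73)*(-6) = -1988/27*(-6) = 3976/9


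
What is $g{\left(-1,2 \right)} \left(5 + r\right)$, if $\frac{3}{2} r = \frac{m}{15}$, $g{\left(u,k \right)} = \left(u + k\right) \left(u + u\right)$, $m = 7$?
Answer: $- \frac{478}{45} \approx -10.622$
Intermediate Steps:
$g{\left(u,k \right)} = 2 u \left(k + u\right)$ ($g{\left(u,k \right)} = \left(k + u\right) 2 u = 2 u \left(k + u\right)$)
$r = \frac{14}{45}$ ($r = \frac{2 \cdot \frac{7}{15}}{3} = \frac{2 \cdot 7 \cdot \frac{1}{15}}{3} = \frac{2}{3} \cdot \frac{7}{15} = \frac{14}{45} \approx 0.31111$)
$g{\left(-1,2 \right)} \left(5 + r\right) = 2 \left(-1\right) \left(2 - 1\right) \left(5 + \frac{14}{45}\right) = 2 \left(-1\right) 1 \cdot \frac{239}{45} = \left(-2\right) \frac{239}{45} = - \frac{478}{45}$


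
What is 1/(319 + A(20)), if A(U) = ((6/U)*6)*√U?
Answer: 1595/508481 - 18*√5/508481 ≈ 0.0030576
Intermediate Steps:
A(U) = 36/√U (A(U) = (36/U)*√U = 36/√U)
1/(319 + A(20)) = 1/(319 + 36/√20) = 1/(319 + 36*(√5/10)) = 1/(319 + 18*√5/5)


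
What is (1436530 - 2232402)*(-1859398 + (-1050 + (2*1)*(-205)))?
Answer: 1481004778176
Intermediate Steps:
(1436530 - 2232402)*(-1859398 + (-1050 + (2*1)*(-205))) = -795872*(-1859398 + (-1050 + 2*(-205))) = -795872*(-1859398 + (-1050 - 410)) = -795872*(-1859398 - 1460) = -795872*(-1860858) = 1481004778176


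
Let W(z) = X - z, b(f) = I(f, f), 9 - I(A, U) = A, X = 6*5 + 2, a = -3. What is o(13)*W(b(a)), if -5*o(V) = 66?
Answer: -264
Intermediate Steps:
X = 32 (X = 30 + 2 = 32)
I(A, U) = 9 - A
b(f) = 9 - f
o(V) = -66/5 (o(V) = -⅕*66 = -66/5)
W(z) = 32 - z
o(13)*W(b(a)) = -66*(32 - (9 - 1*(-3)))/5 = -66*(32 - (9 + 3))/5 = -66*(32 - 1*12)/5 = -66*(32 - 12)/5 = -66/5*20 = -264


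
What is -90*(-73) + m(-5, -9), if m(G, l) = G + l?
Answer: 6556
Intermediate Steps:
-90*(-73) + m(-5, -9) = -90*(-73) + (-5 - 9) = 6570 - 14 = 6556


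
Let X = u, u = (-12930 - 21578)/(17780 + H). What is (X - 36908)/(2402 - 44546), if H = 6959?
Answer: 57068845/65162526 ≈ 0.87579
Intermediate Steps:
u = -34508/24739 (u = (-12930 - 21578)/(17780 + 6959) = -34508/24739 ≈ -1.3949)
X = -34508/24739 ≈ -1.3949
(X - 36908)/(2402 - 44546) = (-34508/24739 - 36908)/(2402 - 44546) = -913101520/24739/(-42144) = -913101520/24739*(-1/42144) = 57068845/65162526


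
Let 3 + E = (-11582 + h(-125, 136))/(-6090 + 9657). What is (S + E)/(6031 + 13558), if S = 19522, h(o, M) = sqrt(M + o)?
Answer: 69612691/69873963 + sqrt(11)/69873963 ≈ 0.99626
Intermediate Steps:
E = -22283/3567 + sqrt(11)/3567 (E = -3 + (-11582 + sqrt(136 - 125))/(-6090 + 9657) = -3 + (-11582 + sqrt(11))/3567 = -3 + (-11582 + sqrt(11))*(1/3567) = -3 + (-11582/3567 + sqrt(11)/3567) = -22283/3567 + sqrt(11)/3567 ≈ -6.2461)
(S + E)/(6031 + 13558) = (19522 + (-22283/3567 + sqrt(11)/3567))/(6031 + 13558) = (69612691/3567 + sqrt(11)/3567)/19589 = (69612691/3567 + sqrt(11)/3567)*(1/19589) = 69612691/69873963 + sqrt(11)/69873963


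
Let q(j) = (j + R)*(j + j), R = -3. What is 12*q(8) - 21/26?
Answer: 24939/26 ≈ 959.19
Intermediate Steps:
q(j) = 2*j*(-3 + j) (q(j) = (j - 3)*(j + j) = (-3 + j)*(2*j) = 2*j*(-3 + j))
12*q(8) - 21/26 = 12*(2*8*(-3 + 8)) - 21/26 = 12*(2*8*5) - 21*1/26 = 12*80 - 21/26 = 960 - 21/26 = 24939/26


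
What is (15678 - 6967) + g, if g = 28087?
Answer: 36798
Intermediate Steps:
(15678 - 6967) + g = (15678 - 6967) + 28087 = 8711 + 28087 = 36798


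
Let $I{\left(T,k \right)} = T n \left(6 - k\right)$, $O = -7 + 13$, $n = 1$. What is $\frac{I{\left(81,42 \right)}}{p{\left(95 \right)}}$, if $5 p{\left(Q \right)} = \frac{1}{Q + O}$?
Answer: $-1472580$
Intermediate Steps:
$O = 6$
$I{\left(T,k \right)} = T \left(6 - k\right)$ ($I{\left(T,k \right)} = T 1 \left(6 - k\right) = T \left(6 - k\right)$)
$p{\left(Q \right)} = \frac{1}{5 \left(6 + Q\right)}$ ($p{\left(Q \right)} = \frac{1}{5 \left(Q + 6\right)} = \frac{1}{5 \left(6 + Q\right)}$)
$\frac{I{\left(81,42 \right)}}{p{\left(95 \right)}} = \frac{81 \left(6 - 42\right)}{\frac{1}{5} \frac{1}{6 + 95}} = \frac{81 \left(6 - 42\right)}{\frac{1}{5} \cdot \frac{1}{101}} = \frac{81 \left(-36\right)}{\frac{1}{5} \cdot \frac{1}{101}} = - 2916 \frac{1}{\frac{1}{505}} = \left(-2916\right) 505 = -1472580$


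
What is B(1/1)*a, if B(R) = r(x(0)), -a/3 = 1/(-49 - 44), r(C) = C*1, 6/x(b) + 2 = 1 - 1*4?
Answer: -6/155 ≈ -0.038710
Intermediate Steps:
x(b) = -6/5 (x(b) = 6/(-2 + (1 - 1*4)) = 6/(-2 + (1 - 4)) = 6/(-2 - 3) = 6/(-5) = 6*(-1/5) = -6/5)
r(C) = C
a = 1/31 (a = -3/(-49 - 44) = -3/(-93) = -3*(-1/93) = 1/31 ≈ 0.032258)
B(R) = -6/5
B(1/1)*a = -6/5*1/31 = -6/155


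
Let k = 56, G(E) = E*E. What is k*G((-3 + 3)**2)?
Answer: 0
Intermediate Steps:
G(E) = E**2
k*G((-3 + 3)**2) = 56*((-3 + 3)**2)**2 = 56*(0**2)**2 = 56*0**2 = 56*0 = 0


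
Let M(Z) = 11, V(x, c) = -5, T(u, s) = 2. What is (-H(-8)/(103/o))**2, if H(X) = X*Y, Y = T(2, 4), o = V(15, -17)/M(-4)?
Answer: 6400/1283689 ≈ 0.0049856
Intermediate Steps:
o = -5/11 ≈ -0.45455
Y = 2
H(X) = 2*X (H(X) = X*2 = 2*X)
(-H(-8)/(103/o))**2 = (-2*(-8)/(103/(-5/11)))**2 = (-(-16)/(103*(-11/5)))**2 = (-(-16)/(-1133/5))**2 = (-(-16)*(-5)/1133)**2 = (-1*80/1133)**2 = (-80/1133)**2 = 6400/1283689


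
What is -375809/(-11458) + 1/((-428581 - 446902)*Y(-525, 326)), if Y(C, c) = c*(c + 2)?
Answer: 1034730905111287/31547798777488 ≈ 32.799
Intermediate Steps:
Y(C, c) = c*(2 + c)
-375809/(-11458) + 1/((-428581 - 446902)*Y(-525, 326)) = -375809/(-11458) + 1/((-428581 - 446902)*((326*(2 + 326)))) = -375809*(-1/11458) + 1/((-875483)*((326*328))) = 375809/11458 - 1/875483/106928 = 375809/11458 - 1/875483*1/106928 = 375809/11458 - 1/93613646224 = 1034730905111287/31547798777488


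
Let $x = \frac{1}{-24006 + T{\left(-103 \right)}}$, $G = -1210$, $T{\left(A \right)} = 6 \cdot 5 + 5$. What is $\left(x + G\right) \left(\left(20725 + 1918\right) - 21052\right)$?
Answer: $- \frac{46146813401}{23971} \approx -1.9251 \cdot 10^{6}$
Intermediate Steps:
$T{\left(A \right)} = 35$ ($T{\left(A \right)} = 30 + 5 = 35$)
$x = - \frac{1}{23971}$ ($x = \frac{1}{-24006 + 35} = \frac{1}{-23971} = - \frac{1}{23971} \approx -4.1717 \cdot 10^{-5}$)
$\left(x + G\right) \left(\left(20725 + 1918\right) - 21052\right) = \left(- \frac{1}{23971} - 1210\right) \left(\left(20725 + 1918\right) - 21052\right) = - \frac{29004911 \left(22643 - 21052\right)}{23971} = \left(- \frac{29004911}{23971}\right) 1591 = - \frac{46146813401}{23971}$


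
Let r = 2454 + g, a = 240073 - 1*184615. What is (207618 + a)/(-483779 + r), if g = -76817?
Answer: -131538/279071 ≈ -0.47134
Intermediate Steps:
a = 55458 (a = 240073 - 184615 = 55458)
r = -74363 (r = 2454 - 76817 = -74363)
(207618 + a)/(-483779 + r) = (207618 + 55458)/(-483779 - 74363) = 263076/(-558142) = 263076*(-1/558142) = -131538/279071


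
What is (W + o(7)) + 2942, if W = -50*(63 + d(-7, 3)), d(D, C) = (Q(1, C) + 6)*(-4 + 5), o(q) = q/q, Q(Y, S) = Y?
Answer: -557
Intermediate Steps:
o(q) = 1
d(D, C) = 7 (d(D, C) = (1 + 6)*(-4 + 5) = 7*1 = 7)
W = -3500 (W = -50*(63 + 7) = -50*70 = -3500)
(W + o(7)) + 2942 = (-3500 + 1) + 2942 = -3499 + 2942 = -557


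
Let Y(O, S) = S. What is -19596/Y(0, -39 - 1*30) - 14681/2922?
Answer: 815167/2922 ≈ 278.98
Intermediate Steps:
-19596/Y(0, -39 - 1*30) - 14681/2922 = -19596/(-39 - 1*30) - 14681/2922 = -19596/(-39 - 30) - 14681*1/2922 = -19596/(-69) - 14681/2922 = -19596*(-1/69) - 14681/2922 = 284 - 14681/2922 = 815167/2922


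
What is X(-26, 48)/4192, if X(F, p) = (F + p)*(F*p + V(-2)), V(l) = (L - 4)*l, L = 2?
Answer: -3421/524 ≈ -6.5286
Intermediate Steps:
V(l) = -2*l (V(l) = (2 - 4)*l = -2*l)
X(F, p) = (4 + F*p)*(F + p) (X(F, p) = (F + p)*(F*p - 2*(-2)) = (F + p)*(F*p + 4) = (F + p)*(4 + F*p) = (4 + F*p)*(F + p))
X(-26, 48)/4192 = (4*(-26) + 4*48 - 26*48² + 48*(-26)²)/4192 = (-104 + 192 - 26*2304 + 48*676)*(1/4192) = (-104 + 192 - 59904 + 32448)*(1/4192) = -27368*1/4192 = -3421/524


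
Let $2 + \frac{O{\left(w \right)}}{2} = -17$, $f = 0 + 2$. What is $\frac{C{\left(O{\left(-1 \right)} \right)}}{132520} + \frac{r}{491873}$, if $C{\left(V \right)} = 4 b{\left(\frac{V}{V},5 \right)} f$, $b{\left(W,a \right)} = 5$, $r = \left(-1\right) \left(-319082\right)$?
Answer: $\frac{1057610539}{1629575249} \approx 0.64901$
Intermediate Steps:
$r = 319082$
$f = 2$
$O{\left(w \right)} = -38$ ($O{\left(w \right)} = -4 + 2 \left(-17\right) = -4 - 34 = -38$)
$C{\left(V \right)} = 40$ ($C{\left(V \right)} = 4 \cdot 5 \cdot 2 = 20 \cdot 2 = 40$)
$\frac{C{\left(O{\left(-1 \right)} \right)}}{132520} + \frac{r}{491873} = \frac{40}{132520} + \frac{319082}{491873} = 40 \cdot \frac{1}{132520} + 319082 \cdot \frac{1}{491873} = \frac{1}{3313} + \frac{319082}{491873} = \frac{1057610539}{1629575249}$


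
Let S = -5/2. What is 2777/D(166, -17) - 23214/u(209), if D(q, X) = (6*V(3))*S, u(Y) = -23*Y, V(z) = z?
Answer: -12304409/216315 ≈ -56.882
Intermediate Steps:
S = -5/2 (S = -5*1/2 = -5/2 ≈ -2.5000)
D(q, X) = -45 (D(q, X) = (6*3)*(-5/2) = 18*(-5/2) = -45)
2777/D(166, -17) - 23214/u(209) = 2777/(-45) - 23214/((-23*209)) = 2777*(-1/45) - 23214/(-4807) = -2777/45 - 23214*(-1/4807) = -2777/45 + 23214/4807 = -12304409/216315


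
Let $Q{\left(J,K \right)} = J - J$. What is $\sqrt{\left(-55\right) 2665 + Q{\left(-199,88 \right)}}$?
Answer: $5 i \sqrt{5863} \approx 382.85 i$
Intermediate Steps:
$Q{\left(J,K \right)} = 0$
$\sqrt{\left(-55\right) 2665 + Q{\left(-199,88 \right)}} = \sqrt{\left(-55\right) 2665 + 0} = \sqrt{-146575 + 0} = \sqrt{-146575} = 5 i \sqrt{5863}$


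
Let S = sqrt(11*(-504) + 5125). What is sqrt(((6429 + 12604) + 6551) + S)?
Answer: sqrt(25584 + I*sqrt(419)) ≈ 159.95 + 0.064*I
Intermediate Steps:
S = I*sqrt(419) (S = sqrt(-5544 + 5125) = sqrt(-419) = I*sqrt(419) ≈ 20.469*I)
sqrt(((6429 + 12604) + 6551) + S) = sqrt(((6429 + 12604) + 6551) + I*sqrt(419)) = sqrt((19033 + 6551) + I*sqrt(419)) = sqrt(25584 + I*sqrt(419))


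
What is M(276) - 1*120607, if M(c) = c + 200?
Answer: -120131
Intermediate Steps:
M(c) = 200 + c
M(276) - 1*120607 = (200 + 276) - 1*120607 = 476 - 120607 = -120131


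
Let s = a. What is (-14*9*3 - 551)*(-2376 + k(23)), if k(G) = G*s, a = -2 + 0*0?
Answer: 2250038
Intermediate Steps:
a = -2 (a = -2 + 0 = -2)
s = -2
k(G) = -2*G (k(G) = G*(-2) = -2*G)
(-14*9*3 - 551)*(-2376 + k(23)) = (-14*9*3 - 551)*(-2376 - 2*23) = (-126*3 - 551)*(-2376 - 46) = (-378 - 551)*(-2422) = -929*(-2422) = 2250038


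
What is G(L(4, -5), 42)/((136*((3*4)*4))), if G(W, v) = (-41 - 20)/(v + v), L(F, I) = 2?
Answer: -61/548352 ≈ -0.00011124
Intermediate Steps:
G(W, v) = -61/(2*v) (G(W, v) = -61*1/(2*v) = -61/(2*v))
G(L(4, -5), 42)/((136*((3*4)*4))) = (-61/2/42)/((136*((3*4)*4))) = (-61/2*1/42)/((136*(12*4))) = -61/(84*(136*48)) = -61/84/6528 = -61/84*1/6528 = -61/548352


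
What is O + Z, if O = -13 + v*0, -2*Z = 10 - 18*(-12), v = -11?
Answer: -126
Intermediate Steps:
Z = -113 (Z = -(10 - 18*(-12))/2 = -(10 + 216)/2 = -1/2*226 = -113)
O = -13 (O = -13 - 11*0 = -13 + 0 = -13)
O + Z = -13 - 113 = -126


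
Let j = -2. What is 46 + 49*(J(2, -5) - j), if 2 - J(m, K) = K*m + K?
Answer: 977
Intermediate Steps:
J(m, K) = 2 - K - K*m (J(m, K) = 2 - (K*m + K) = 2 - (K + K*m) = 2 + (-K - K*m) = 2 - K - K*m)
46 + 49*(J(2, -5) - j) = 46 + 49*((2 - 1*(-5) - 1*(-5)*2) - 1*(-2)) = 46 + 49*((2 + 5 + 10) + 2) = 46 + 49*(17 + 2) = 46 + 49*19 = 46 + 931 = 977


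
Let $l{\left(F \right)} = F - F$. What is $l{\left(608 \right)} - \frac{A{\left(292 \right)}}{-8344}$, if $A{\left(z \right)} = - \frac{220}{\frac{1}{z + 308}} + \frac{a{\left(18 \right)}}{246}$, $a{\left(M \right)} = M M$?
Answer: $- \frac{2705973}{171052} \approx -15.82$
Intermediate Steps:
$l{\left(F \right)} = 0$
$a{\left(M \right)} = M^{2}$
$A{\left(z \right)} = - \frac{2778106}{41} - 220 z$ ($A{\left(z \right)} = - \frac{220}{\frac{1}{z + 308}} + \frac{18^{2}}{246} = - \frac{220}{\frac{1}{308 + z}} + 324 \cdot \frac{1}{246} = - 220 \left(308 + z\right) + \frac{54}{41} = \left(-67760 - 220 z\right) + \frac{54}{41} = - \frac{2778106}{41} - 220 z$)
$l{\left(608 \right)} - \frac{A{\left(292 \right)}}{-8344} = 0 - \frac{- \frac{2778106}{41} - 64240}{-8344} = 0 - \left(- \frac{2778106}{41} - 64240\right) \left(- \frac{1}{8344}\right) = 0 - \left(- \frac{5411946}{41}\right) \left(- \frac{1}{8344}\right) = 0 - \frac{2705973}{171052} = - \frac{2705973}{171052}$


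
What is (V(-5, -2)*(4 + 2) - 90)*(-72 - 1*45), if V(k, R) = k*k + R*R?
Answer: -9828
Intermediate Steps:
V(k, R) = R² + k² (V(k, R) = k² + R² = R² + k²)
(V(-5, -2)*(4 + 2) - 90)*(-72 - 1*45) = (((-2)² + (-5)²)*(4 + 2) - 90)*(-72 - 1*45) = ((4 + 25)*6 - 90)*(-72 - 45) = (29*6 - 90)*(-117) = (174 - 90)*(-117) = 84*(-117) = -9828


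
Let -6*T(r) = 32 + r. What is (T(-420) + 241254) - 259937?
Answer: -55855/3 ≈ -18618.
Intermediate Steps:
T(r) = -16/3 - r/6 (T(r) = -(32 + r)/6 = -16/3 - r/6)
(T(-420) + 241254) - 259937 = ((-16/3 - ⅙*(-420)) + 241254) - 259937 = ((-16/3 + 70) + 241254) - 259937 = (194/3 + 241254) - 259937 = 723956/3 - 259937 = -55855/3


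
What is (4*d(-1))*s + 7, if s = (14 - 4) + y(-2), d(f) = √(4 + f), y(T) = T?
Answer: 7 + 32*√3 ≈ 62.426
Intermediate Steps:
s = 8 (s = (14 - 4) - 2 = 10 - 2 = 8)
(4*d(-1))*s + 7 = (4*√(4 - 1))*8 + 7 = (4*√3)*8 + 7 = 32*√3 + 7 = 7 + 32*√3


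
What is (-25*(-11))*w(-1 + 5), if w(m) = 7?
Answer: 1925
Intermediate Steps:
(-25*(-11))*w(-1 + 5) = -25*(-11)*7 = 275*7 = 1925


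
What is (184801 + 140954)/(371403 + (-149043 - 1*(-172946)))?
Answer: 325755/395306 ≈ 0.82406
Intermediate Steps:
(184801 + 140954)/(371403 + (-149043 - 1*(-172946))) = 325755/(371403 + (-149043 + 172946)) = 325755/(371403 + 23903) = 325755/395306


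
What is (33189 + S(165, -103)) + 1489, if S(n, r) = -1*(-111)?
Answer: 34789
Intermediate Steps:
S(n, r) = 111
(33189 + S(165, -103)) + 1489 = (33189 + 111) + 1489 = 33300 + 1489 = 34789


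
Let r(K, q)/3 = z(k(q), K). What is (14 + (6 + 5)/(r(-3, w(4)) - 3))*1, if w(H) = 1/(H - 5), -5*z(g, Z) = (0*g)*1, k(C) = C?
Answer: 31/3 ≈ 10.333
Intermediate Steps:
z(g, Z) = 0 (z(g, Z) = -0*g/5 = -0 = -⅕*0 = 0)
w(H) = 1/(-5 + H)
r(K, q) = 0 (r(K, q) = 3*0 = 0)
(14 + (6 + 5)/(r(-3, w(4)) - 3))*1 = (14 + (6 + 5)/(0 - 3))*1 = (14 + 11/(-3))*1 = (14 + 11*(-⅓))*1 = (14 - 11/3)*1 = (31/3)*1 = 31/3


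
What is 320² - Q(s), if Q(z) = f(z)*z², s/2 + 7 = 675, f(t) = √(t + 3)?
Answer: 102400 - 1784896*√1339 ≈ -6.5211e+7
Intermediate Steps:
f(t) = √(3 + t)
s = 1336 (s = -14 + 2*675 = -14 + 1350 = 1336)
Q(z) = z²*√(3 + z) (Q(z) = √(3 + z)*z² = z²*√(3 + z))
320² - Q(s) = 320² - 1336²*√(3 + 1336) = 102400 - 1784896*√1339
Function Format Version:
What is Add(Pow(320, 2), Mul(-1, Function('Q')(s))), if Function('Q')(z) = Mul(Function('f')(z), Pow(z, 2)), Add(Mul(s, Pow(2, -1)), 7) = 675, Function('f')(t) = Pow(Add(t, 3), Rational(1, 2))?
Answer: Add(102400, Mul(-1784896, Pow(1339, Rational(1, 2)))) ≈ -6.5211e+7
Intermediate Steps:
Function('f')(t) = Pow(Add(3, t), Rational(1, 2))
s = 1336 (s = Add(-14, Mul(2, 675)) = Add(-14, 1350) = 1336)
Function('Q')(z) = Mul(Pow(z, 2), Pow(Add(3, z), Rational(1, 2))) (Function('Q')(z) = Mul(Pow(Add(3, z), Rational(1, 2)), Pow(z, 2)) = Mul(Pow(z, 2), Pow(Add(3, z), Rational(1, 2))))
Add(Pow(320, 2), Mul(-1, Function('Q')(s))) = Add(Pow(320, 2), Mul(-1, Mul(Pow(1336, 2), Pow(Add(3, 1336), Rational(1, 2))))) = Add(102400, Mul(-1, Mul(1784896, Pow(1339, Rational(1, 2))))) = Add(102400, Mul(-1784896, Pow(1339, Rational(1, 2))))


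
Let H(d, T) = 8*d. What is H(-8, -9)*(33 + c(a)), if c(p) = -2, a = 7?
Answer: -1984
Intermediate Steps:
H(-8, -9)*(33 + c(a)) = (8*(-8))*(33 - 2) = -64*31 = -1984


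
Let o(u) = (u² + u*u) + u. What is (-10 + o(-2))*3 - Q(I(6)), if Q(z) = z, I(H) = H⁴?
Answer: -1308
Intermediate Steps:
o(u) = u + 2*u² (o(u) = (u² + u²) + u = 2*u² + u = u + 2*u²)
(-10 + o(-2))*3 - Q(I(6)) = (-10 - 2*(1 + 2*(-2)))*3 - 1*6⁴ = (-10 - 2*(1 - 4))*3 - 1*1296 = (-10 - 2*(-3))*3 - 1296 = (-10 + 6)*3 - 1296 = -4*3 - 1296 = -12 - 1296 = -1308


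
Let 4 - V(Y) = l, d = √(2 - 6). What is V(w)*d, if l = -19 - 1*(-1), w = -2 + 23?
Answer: 44*I ≈ 44.0*I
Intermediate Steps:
w = 21
d = 2*I (d = √(-4) = 2*I ≈ 2.0*I)
l = -18 (l = -19 + 1 = -18)
V(Y) = 22 (V(Y) = 4 - 1*(-18) = 4 + 18 = 22)
V(w)*d = 22*(2*I) = 44*I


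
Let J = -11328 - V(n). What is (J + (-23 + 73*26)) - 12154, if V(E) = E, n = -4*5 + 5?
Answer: -21592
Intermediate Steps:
n = -15 (n = -20 + 5 = -15)
J = -11313 (J = -11328 - 1*(-15) = -11328 + 15 = -11313)
(J + (-23 + 73*26)) - 12154 = (-11313 + (-23 + 73*26)) - 12154 = (-11313 + (-23 + 1898)) - 12154 = (-11313 + 1875) - 12154 = -9438 - 12154 = -21592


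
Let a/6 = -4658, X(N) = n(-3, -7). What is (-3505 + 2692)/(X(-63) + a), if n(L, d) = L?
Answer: 271/9317 ≈ 0.029087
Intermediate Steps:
X(N) = -3
a = -27948 (a = 6*(-4658) = -27948)
(-3505 + 2692)/(X(-63) + a) = (-3505 + 2692)/(-3 - 27948) = -813/(-27951) = -813*(-1/27951) = 271/9317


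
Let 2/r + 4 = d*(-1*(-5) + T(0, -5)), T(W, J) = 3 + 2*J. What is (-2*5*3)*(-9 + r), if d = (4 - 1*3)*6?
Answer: 1095/4 ≈ 273.75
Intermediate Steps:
d = 6 (d = (4 - 3)*6 = 1*6 = 6)
r = -1/8 (r = 2/(-4 + 6*(-1*(-5) + (3 + 2*(-5)))) = 2/(-4 + 6*(5 + (3 - 10))) = 2/(-4 + 6*(5 - 7)) = 2/(-4 + 6*(-2)) = 2/(-4 - 12) = 2/(-16) = 2*(-1/16) = -1/8 ≈ -0.12500)
(-2*5*3)*(-9 + r) = (-2*5*3)*(-9 - 1/8) = -10*3*(-73/8) = -30*(-73/8) = 1095/4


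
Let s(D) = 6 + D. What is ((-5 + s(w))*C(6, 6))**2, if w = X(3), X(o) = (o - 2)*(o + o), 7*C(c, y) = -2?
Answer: 4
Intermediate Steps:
C(c, y) = -2/7 (C(c, y) = (1/7)*(-2) = -2/7)
X(o) = 2*o*(-2 + o) (X(o) = (-2 + o)*(2*o) = 2*o*(-2 + o))
w = 6 (w = 2*3*(-2 + 3) = 2*3*1 = 6)
((-5 + s(w))*C(6, 6))**2 = ((-5 + (6 + 6))*(-2/7))**2 = ((-5 + 12)*(-2/7))**2 = (7*(-2/7))**2 = (-2)**2 = 4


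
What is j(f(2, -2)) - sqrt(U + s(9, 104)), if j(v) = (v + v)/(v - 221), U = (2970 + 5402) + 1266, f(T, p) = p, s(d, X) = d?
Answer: 4/223 - sqrt(9647) ≈ -98.201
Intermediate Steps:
U = 9638 (U = 8372 + 1266 = 9638)
j(v) = 2*v/(-221 + v) (j(v) = (2*v)/(-221 + v) = 2*v/(-221 + v))
j(f(2, -2)) - sqrt(U + s(9, 104)) = 2*(-2)/(-221 - 2) - sqrt(9638 + 9) = 2*(-2)/(-223) - sqrt(9647) = 2*(-2)*(-1/223) - sqrt(9647) = 4/223 - sqrt(9647)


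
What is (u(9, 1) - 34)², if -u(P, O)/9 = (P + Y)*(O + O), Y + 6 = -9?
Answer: 5476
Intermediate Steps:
Y = -15 (Y = -6 - 9 = -15)
u(P, O) = -18*O*(-15 + P) (u(P, O) = -9*(P - 15)*(O + O) = -9*(-15 + P)*2*O = -18*O*(-15 + P))
(u(9, 1) - 34)² = (18*1*(15 - 1*9) - 34)² = (18*1*(15 - 9) - 34)² = (18*1*6 - 34)² = (108 - 34)² = 74² = 5476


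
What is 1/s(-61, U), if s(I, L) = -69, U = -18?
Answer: -1/69 ≈ -0.014493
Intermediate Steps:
1/s(-61, U) = 1/(-69) = -1/69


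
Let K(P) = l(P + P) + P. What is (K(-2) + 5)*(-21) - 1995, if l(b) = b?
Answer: -1974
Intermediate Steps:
K(P) = 3*P (K(P) = (P + P) + P = 2*P + P = 3*P)
(K(-2) + 5)*(-21) - 1995 = (3*(-2) + 5)*(-21) - 1995 = (-6 + 5)*(-21) - 1995 = -1*(-21) - 1995 = 21 - 1995 = -1974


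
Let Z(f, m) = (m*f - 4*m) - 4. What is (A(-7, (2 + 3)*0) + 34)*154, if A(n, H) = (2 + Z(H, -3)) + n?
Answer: 5698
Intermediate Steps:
Z(f, m) = -4 - 4*m + f*m (Z(f, m) = (f*m - 4*m) - 4 = (-4*m + f*m) - 4 = -4 - 4*m + f*m)
A(n, H) = 10 + n - 3*H (A(n, H) = (2 + (-4 - 4*(-3) + H*(-3))) + n = (2 + (-4 + 12 - 3*H)) + n = (2 + (8 - 3*H)) + n = (10 - 3*H) + n = 10 + n - 3*H)
(A(-7, (2 + 3)*0) + 34)*154 = ((10 - 7 - 3*(2 + 3)*0) + 34)*154 = ((10 - 7 - 15*0) + 34)*154 = ((10 - 7 - 3*0) + 34)*154 = ((10 - 7 + 0) + 34)*154 = (3 + 34)*154 = 37*154 = 5698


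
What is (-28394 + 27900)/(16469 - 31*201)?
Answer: -247/5119 ≈ -0.048252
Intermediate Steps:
(-28394 + 27900)/(16469 - 31*201) = -494/(16469 - 6231) = -494/10238 = -494*1/10238 = -247/5119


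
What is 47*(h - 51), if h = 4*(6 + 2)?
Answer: -893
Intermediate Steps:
h = 32 (h = 4*8 = 32)
47*(h - 51) = 47*(32 - 51) = 47*(-19) = -893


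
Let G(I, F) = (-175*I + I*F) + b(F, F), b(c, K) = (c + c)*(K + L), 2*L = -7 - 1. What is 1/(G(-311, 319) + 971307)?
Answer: 1/1127493 ≈ 8.8692e-7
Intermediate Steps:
L = -4 (L = (-7 - 1)/2 = (½)*(-8) = -4)
b(c, K) = 2*c*(-4 + K) (b(c, K) = (c + c)*(K - 4) = (2*c)*(-4 + K) = 2*c*(-4 + K))
G(I, F) = -175*I + F*I + 2*F*(-4 + F) (G(I, F) = (-175*I + I*F) + 2*F*(-4 + F) = (-175*I + F*I) + 2*F*(-4 + F) = -175*I + F*I + 2*F*(-4 + F))
1/(G(-311, 319) + 971307) = 1/((-175*(-311) + 319*(-311) + 2*319*(-4 + 319)) + 971307) = 1/((54425 - 99209 + 2*319*315) + 971307) = 1/((54425 - 99209 + 200970) + 971307) = 1/(156186 + 971307) = 1/1127493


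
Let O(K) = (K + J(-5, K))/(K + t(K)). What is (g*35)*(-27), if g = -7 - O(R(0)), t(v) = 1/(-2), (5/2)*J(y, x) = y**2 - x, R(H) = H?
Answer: -12285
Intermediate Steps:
J(y, x) = -2*x/5 + 2*y**2/5 (J(y, x) = 2*(y**2 - x)/5 = -2*x/5 + 2*y**2/5)
t(v) = -1/2
O(K) = (10 + 3*K/5)/(-1/2 + K) (O(K) = (K + (-2*K/5 + (2/5)*(-5)**2))/(K - 1/2) = (K + (-2*K/5 + (2/5)*25))/(-1/2 + K) = (K + (-2*K/5 + 10))/(-1/2 + K) = (K + (10 - 2*K/5))/(-1/2 + K) = (10 + 3*K/5)/(-1/2 + K))
g = 13 (g = -7 - 2*(50 + 3*0)/(5*(-1 + 2*0)) = -7 - 2*(50 + 0)/(5*(-1 + 0)) = -7 - 2*50/(5*(-1)) = -7 - 2*(-1)*50/5 = -7 - 1*(-20) = -7 + 20 = 13)
(g*35)*(-27) = (13*35)*(-27) = 455*(-27) = -12285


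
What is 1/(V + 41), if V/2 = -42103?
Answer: -1/84165 ≈ -1.1881e-5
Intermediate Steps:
V = -84206 (V = 2*(-42103) = -84206)
1/(V + 41) = 1/(-84206 + 41) = 1/(-84165) = -1/84165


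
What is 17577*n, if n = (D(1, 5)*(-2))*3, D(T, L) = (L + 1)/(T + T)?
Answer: -316386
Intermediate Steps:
D(T, L) = (1 + L)/(2*T) (D(T, L) = (1 + L)/((2*T)) = (1 + L)*(1/(2*T)) = (1 + L)/(2*T))
n = -18 (n = (((½)*(1 + 5)/1)*(-2))*3 = (((½)*1*6)*(-2))*3 = (3*(-2))*3 = -6*3 = -18)
17577*n = 17577*(-18) = -316386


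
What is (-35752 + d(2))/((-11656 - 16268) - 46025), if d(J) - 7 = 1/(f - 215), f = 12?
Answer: 7256236/15011647 ≈ 0.48337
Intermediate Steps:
d(J) = 1420/203 (d(J) = 7 + 1/(12 - 215) = 7 + 1/(-203) = 7 - 1/203 = 1420/203)
(-35752 + d(2))/((-11656 - 16268) - 46025) = (-35752 + 1420/203)/((-11656 - 16268) - 46025) = -7256236/(203*(-27924 - 46025)) = -7256236/203/(-73949) = -7256236/203*(-1/73949) = 7256236/15011647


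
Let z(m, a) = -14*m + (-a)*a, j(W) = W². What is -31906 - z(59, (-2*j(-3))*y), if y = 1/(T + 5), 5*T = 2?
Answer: -279620/9 ≈ -31069.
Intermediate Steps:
T = ⅖ (T = (⅕)*2 = ⅖ ≈ 0.40000)
y = 5/27 (y = 1/(⅖ + 5) = 1/(27/5) = 5/27 ≈ 0.18519)
z(m, a) = -a² - 14*m (z(m, a) = -14*m - a² = -a² - 14*m)
-31906 - z(59, (-2*j(-3))*y) = -31906 - (-(-2*(-3)²*(5/27))² - 14*59) = -31906 - (-(-2*9*(5/27))² - 826) = -31906 - (-(-18*5/27)² - 826) = -31906 - (-(-10/3)² - 826) = -31906 - (-1*100/9 - 826) = -31906 - (-100/9 - 826) = -31906 - 1*(-7534/9) = -31906 + 7534/9 = -279620/9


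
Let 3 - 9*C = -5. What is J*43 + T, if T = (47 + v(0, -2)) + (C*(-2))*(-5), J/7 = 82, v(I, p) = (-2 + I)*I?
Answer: 222641/9 ≈ 24738.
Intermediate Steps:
C = 8/9 (C = 1/3 - 1/9*(-5) = 1/3 + 5/9 = 8/9 ≈ 0.88889)
v(I, p) = I*(-2 + I)
J = 574 (J = 7*82 = 574)
T = 503/9 (T = (47 + 0*(-2 + 0)) + ((8/9)*(-2))*(-5) = (47 + 0*(-2)) - 16/9*(-5) = (47 + 0) + 80/9 = 47 + 80/9 = 503/9 ≈ 55.889)
J*43 + T = 574*43 + 503/9 = 24682 + 503/9 = 222641/9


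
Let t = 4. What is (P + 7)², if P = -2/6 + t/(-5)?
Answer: 7744/225 ≈ 34.418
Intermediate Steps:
P = -17/15 (P = -2/6 + 4/(-5) = -2*⅙ + 4*(-⅕) = -⅓ - ⅘ = -17/15 ≈ -1.1333)
(P + 7)² = (-17/15 + 7)² = (88/15)² = 7744/225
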